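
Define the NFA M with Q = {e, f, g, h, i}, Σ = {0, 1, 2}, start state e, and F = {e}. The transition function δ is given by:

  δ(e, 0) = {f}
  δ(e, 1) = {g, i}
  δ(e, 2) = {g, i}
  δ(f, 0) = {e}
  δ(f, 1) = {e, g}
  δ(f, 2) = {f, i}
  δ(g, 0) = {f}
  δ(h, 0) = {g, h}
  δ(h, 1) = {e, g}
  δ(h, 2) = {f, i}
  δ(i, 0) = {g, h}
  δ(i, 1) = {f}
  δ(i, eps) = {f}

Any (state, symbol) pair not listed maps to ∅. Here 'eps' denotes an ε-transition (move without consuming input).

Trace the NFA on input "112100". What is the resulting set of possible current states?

{e, f}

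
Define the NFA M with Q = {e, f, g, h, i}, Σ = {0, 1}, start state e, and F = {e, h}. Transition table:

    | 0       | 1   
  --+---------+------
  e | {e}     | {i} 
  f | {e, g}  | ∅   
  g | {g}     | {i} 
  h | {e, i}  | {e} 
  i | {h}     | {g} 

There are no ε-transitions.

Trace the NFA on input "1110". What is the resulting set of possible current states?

Start in {e}.
Read '1': {e} → {i}.
Read '1': {i} → {g}.
Read '1': {g} → {i}.
Read '0': {i} → {h}.

{h}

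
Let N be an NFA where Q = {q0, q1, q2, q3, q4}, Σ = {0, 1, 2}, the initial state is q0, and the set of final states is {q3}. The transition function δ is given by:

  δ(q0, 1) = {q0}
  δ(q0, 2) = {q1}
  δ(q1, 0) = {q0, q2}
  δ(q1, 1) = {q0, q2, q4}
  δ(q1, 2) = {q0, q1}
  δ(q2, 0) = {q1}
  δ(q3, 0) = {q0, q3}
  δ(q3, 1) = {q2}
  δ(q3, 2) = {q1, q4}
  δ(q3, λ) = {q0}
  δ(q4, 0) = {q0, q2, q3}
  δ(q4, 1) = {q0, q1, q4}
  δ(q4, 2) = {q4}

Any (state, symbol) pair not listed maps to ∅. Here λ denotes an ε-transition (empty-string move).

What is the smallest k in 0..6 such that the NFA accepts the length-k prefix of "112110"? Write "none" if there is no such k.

6

Start in {q0}.
Read '1': q0→{q0}; now {q0}.
Read '1': q0→{q0}; now {q0}.
Read '2': q0→{q1}; now {q1}.
Read '1': q1→{q0, q2, q4}; now {q0, q2, q4}.
Read '1': q0→{q0}, q2→∅, q4→{q0, q1, q4}; now {q0, q1, q4}.
Read '0': q0→∅, q1→{q0, q2}, q4→{q0, q2, q3}; now {q0, q2, q3}.
None of the earlier sets intersect F, but {q0, q2, q3} does.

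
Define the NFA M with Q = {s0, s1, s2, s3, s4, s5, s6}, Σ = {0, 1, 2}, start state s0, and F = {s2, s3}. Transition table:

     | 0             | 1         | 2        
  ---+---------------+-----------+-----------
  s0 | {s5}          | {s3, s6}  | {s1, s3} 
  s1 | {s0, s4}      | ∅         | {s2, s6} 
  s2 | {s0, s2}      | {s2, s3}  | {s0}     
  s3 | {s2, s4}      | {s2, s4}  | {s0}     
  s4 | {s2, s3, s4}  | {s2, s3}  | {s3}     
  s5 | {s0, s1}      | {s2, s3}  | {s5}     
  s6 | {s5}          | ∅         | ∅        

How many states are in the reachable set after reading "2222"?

5

Start in {s0}.
Read '2': s0→{s1, s3}; now {s1, s3}.
Read '2': s1→{s2, s6}, s3→{s0}; now {s0, s2, s6}.
Read '2': s0→{s1, s3}, s2→{s0}, s6→∅; now {s0, s1, s3}.
Read '2': s0→{s1, s3}, s1→{s2, s6}, s3→{s0}; now {s0, s1, s2, s3, s6}.
That set has 5 states.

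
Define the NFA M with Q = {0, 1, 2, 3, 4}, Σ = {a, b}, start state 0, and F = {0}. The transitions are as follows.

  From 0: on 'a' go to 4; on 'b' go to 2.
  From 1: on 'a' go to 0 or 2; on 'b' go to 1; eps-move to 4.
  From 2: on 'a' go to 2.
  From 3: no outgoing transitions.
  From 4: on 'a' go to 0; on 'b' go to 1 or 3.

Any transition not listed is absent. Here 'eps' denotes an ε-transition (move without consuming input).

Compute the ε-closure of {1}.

{1, 4}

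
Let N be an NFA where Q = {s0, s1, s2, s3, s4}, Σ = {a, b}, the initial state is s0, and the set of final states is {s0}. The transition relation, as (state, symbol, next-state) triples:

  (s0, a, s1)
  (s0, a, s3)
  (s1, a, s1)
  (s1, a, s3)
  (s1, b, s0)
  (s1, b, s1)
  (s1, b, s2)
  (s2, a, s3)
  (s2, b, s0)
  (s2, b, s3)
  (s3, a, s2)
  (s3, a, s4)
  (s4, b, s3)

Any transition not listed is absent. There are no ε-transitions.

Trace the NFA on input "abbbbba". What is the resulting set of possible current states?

Start in {s0}.
Read 'a': {s0} → {s1, s3}.
Read 'b': {s1, s3} → {s0, s1, s2}.
Read 'b': {s0, s1, s2} → {s0, s1, s2, s3}.
Read 'b': {s0, s1, s2, s3} → {s0, s1, s2, s3}.
Read 'b': {s0, s1, s2, s3} → {s0, s1, s2, s3}.
Read 'b': {s0, s1, s2, s3} → {s0, s1, s2, s3}.
Read 'a': {s0, s1, s2, s3} → {s1, s2, s3, s4}.

{s1, s2, s3, s4}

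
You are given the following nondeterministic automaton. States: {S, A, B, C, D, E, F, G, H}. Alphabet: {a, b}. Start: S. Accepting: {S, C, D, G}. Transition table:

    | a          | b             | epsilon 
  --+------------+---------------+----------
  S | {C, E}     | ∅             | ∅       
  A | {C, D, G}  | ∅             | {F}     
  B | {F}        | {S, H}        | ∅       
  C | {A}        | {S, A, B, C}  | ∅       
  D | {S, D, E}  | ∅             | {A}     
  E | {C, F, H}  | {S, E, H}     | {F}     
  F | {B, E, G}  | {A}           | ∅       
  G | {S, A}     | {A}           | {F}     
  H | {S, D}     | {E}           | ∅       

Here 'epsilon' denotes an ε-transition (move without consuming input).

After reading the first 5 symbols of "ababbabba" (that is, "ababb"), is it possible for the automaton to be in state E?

Yes

Start in {S}.
Read 'a': {S} → {C, E, F}.
Read 'b': {C, E, F} → {S, A, B, C, E, F, H}.
Read 'a': {S, A, B, C, E, F, H} → {S, A, B, C, D, E, F, G, H}.
Read 'b': {S, A, B, C, D, E, F, G, H} → {S, A, B, C, E, F, H}.
Read 'b': {S, A, B, C, E, F, H} → {S, A, B, C, E, F, H}.
State E is in {S, A, B, C, E, F, H}.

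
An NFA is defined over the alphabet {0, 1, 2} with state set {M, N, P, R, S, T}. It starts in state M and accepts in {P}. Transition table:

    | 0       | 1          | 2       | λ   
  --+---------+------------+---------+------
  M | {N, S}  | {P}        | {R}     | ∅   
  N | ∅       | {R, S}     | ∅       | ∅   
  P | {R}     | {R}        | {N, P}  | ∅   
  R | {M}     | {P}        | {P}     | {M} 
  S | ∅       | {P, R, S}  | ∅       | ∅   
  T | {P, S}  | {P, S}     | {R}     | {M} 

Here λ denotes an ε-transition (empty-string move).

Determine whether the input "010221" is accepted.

Start in {M}.
Read '0': {M} → {N, S}.
Read '1': {N, S} → {M, P, R, S}.
Read '0': {M, P, R, S} → {M, N, R, S}.
Read '2': {M, N, R, S} → {M, P, R}.
Read '2': {M, P, R} → {M, N, P, R}.
Read '1': {M, N, P, R} → {M, P, R, S}.
The final set {M, P, R, S} contains the accepting state P.

Yes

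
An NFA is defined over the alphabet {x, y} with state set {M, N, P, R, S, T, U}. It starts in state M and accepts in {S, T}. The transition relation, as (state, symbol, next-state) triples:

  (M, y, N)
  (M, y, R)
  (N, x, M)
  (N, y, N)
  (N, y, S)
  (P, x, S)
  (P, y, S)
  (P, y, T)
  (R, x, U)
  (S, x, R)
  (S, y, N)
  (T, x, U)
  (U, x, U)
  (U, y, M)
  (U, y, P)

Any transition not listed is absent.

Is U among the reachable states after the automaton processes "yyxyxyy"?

No

Start in {M}.
Read 'y': M→{N, R}; now {N, R}.
Read 'y': N→{N, S}, R→∅; now {N, S}.
Read 'x': N→{M}, S→{R}; now {M, R}.
Read 'y': M→{N, R}, R→∅; now {N, R}.
Read 'x': N→{M}, R→{U}; now {M, U}.
Read 'y': M→{N, R}, U→{M, P}; now {M, N, P, R}.
Read 'y': M→{N, R}, N→{N, S}, P→{S, T}, R→∅; now {N, R, S, T}.
State U is not in {N, R, S, T}.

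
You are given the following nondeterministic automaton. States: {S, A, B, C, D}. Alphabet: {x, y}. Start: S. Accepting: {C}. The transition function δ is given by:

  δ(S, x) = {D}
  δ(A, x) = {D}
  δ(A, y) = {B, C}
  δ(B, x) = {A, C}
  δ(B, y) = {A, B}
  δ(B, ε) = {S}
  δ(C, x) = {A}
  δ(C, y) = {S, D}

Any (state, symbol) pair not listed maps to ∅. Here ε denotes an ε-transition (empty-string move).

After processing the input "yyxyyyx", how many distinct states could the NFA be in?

0

Start in {S}.
Read 'y': S→∅; now ∅.
The set is empty and remains empty for the remaining 6 symbols.
That set has 0 states.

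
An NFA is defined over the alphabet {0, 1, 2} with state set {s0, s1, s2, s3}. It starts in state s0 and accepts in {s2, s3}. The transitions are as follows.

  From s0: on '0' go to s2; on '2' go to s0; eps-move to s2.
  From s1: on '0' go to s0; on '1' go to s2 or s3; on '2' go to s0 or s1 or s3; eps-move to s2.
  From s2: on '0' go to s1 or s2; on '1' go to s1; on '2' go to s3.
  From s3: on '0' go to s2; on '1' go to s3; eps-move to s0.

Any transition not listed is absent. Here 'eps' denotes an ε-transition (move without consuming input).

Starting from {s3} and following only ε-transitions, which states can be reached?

{s0, s2, s3}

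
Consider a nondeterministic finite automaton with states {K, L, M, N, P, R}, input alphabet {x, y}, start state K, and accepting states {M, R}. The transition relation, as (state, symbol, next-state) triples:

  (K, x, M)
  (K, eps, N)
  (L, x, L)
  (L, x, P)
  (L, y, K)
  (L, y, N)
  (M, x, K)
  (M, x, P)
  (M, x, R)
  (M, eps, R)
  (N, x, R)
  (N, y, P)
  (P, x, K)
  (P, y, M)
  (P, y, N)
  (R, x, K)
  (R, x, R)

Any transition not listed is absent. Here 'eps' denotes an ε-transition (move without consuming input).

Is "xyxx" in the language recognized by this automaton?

Start: ε-closure({K}) = {K, N}.
Read 'x': {K, N} → {M, R}.
Read 'y': {M, R} → ∅.
The set is empty and remains empty for the remaining 2 symbols.
The final set ∅ contains no accepting state.

No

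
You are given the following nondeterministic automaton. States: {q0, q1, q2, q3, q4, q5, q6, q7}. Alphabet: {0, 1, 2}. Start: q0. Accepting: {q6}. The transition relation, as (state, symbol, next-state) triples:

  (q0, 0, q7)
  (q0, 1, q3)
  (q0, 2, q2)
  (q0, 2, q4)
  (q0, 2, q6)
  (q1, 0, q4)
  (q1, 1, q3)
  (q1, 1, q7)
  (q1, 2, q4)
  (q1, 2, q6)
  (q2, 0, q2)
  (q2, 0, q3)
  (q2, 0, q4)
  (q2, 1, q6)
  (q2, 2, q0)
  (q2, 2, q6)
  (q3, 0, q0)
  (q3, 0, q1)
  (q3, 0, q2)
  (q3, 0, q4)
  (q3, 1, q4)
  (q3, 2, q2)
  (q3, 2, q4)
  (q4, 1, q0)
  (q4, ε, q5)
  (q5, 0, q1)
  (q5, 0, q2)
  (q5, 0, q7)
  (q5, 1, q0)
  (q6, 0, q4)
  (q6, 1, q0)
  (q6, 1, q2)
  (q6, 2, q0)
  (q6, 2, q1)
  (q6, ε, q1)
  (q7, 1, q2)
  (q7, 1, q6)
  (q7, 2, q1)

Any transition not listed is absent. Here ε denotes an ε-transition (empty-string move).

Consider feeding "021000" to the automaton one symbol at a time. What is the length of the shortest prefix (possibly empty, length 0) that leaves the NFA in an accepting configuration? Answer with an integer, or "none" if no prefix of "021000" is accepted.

Start in {q0}.
Read '0': {q0} → {q7}.
Read '2': {q7} → {q1}.
Read '1': {q1} → {q3, q7}.
Read '0': {q3, q7} → {q0, q1, q2, q4, q5}.
Read '0': {q0, q1, q2, q4, q5} → {q1, q2, q3, q4, q5, q7}.
Read '0': {q1, q2, q3, q4, q5, q7} → {q0, q1, q2, q3, q4, q5, q7}.
No reachable set along the way intersects F.

none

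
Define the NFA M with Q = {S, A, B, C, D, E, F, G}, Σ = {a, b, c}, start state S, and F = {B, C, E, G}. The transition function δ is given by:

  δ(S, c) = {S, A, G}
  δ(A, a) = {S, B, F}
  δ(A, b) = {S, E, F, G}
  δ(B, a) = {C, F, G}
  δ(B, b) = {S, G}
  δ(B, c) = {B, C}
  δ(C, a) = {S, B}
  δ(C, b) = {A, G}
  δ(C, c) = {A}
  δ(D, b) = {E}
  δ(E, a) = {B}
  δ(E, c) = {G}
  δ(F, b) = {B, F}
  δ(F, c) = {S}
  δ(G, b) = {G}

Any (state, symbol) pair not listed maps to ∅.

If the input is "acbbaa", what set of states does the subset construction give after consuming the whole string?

∅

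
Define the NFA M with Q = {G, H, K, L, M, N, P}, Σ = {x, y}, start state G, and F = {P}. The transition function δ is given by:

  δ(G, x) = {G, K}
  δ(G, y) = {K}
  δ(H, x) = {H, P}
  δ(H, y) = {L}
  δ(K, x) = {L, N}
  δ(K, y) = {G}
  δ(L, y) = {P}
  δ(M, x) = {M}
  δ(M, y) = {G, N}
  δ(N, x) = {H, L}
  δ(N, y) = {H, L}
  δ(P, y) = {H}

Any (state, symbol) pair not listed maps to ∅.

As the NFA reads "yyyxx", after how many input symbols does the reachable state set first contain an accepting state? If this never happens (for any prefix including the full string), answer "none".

none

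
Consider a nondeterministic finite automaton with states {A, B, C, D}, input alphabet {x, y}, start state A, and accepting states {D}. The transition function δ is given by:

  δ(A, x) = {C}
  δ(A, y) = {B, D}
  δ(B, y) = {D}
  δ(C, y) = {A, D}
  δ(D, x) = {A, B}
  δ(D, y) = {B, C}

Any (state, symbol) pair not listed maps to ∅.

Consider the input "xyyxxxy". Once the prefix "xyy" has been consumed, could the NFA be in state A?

Start in {A}.
Read 'x': A→{C}; now {C}.
Read 'y': C→{A, D}; now {A, D}.
Read 'y': A→{B, D}, D→{B, C}; now {B, C, D}.
State A is not in {B, C, D}.

No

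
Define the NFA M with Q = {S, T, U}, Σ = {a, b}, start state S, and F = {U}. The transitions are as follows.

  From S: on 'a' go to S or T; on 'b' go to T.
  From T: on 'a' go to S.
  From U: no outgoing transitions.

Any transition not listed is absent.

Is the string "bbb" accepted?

Start in {S}.
Read 'b': {S} → {T}.
Read 'b': {T} → ∅.
The set is empty and remains empty for the remaining 1 symbol.
The final set ∅ contains no accepting state.

No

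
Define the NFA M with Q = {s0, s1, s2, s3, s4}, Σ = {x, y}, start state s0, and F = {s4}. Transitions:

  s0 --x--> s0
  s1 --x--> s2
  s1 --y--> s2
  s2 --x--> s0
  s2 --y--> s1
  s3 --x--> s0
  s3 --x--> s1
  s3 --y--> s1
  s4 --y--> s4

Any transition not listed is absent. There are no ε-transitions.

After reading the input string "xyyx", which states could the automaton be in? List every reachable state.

∅

Start in {s0}.
Read 'x': s0→{s0}; now {s0}.
Read 'y': s0→∅; now ∅.
The set is empty and remains empty for the remaining 2 symbols.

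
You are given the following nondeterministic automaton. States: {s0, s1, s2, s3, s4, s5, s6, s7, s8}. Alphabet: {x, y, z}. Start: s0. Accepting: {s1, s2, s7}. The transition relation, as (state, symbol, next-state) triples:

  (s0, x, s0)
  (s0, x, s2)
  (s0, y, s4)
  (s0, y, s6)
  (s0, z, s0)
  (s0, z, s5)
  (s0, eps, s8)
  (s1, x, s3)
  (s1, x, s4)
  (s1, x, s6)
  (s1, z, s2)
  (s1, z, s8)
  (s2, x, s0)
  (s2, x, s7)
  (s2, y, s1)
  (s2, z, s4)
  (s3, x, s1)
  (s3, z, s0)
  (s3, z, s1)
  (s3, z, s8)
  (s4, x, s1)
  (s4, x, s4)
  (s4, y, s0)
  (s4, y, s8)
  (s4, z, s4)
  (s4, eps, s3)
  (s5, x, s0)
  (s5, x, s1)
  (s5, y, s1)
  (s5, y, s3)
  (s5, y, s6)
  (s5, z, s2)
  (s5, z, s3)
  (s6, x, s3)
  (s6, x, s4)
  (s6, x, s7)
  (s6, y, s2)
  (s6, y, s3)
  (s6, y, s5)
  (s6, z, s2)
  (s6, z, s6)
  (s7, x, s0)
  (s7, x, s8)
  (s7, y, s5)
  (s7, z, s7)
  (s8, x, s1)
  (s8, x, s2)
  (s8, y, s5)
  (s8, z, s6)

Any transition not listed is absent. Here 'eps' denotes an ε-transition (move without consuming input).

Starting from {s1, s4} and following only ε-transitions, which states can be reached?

Begin with {s1, s4}.
ε-move s4 → s3; add s3.

{s1, s3, s4}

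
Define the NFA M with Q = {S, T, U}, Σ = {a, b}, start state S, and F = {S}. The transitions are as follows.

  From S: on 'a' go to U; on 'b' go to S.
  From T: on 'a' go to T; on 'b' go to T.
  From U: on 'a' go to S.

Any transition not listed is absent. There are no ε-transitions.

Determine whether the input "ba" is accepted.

Start in {S}.
Read 'b': S→{S}; now {S}.
Read 'a': S→{U}; now {U}.
The final set {U} contains no accepting state.

No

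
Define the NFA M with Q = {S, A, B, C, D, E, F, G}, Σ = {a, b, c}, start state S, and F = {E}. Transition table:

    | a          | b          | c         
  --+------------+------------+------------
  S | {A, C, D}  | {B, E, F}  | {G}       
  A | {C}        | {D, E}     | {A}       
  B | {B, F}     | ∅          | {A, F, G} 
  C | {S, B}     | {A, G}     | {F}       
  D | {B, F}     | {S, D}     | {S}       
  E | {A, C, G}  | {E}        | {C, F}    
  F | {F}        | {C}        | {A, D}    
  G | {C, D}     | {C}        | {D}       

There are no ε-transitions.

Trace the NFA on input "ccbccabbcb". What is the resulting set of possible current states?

Start in {S}.
Read 'c': {S} → {G}.
Read 'c': {G} → {D}.
Read 'b': {D} → {S, D}.
Read 'c': {S, D} → {S, G}.
Read 'c': {S, G} → {D, G}.
Read 'a': {D, G} → {B, C, D, F}.
Read 'b': {B, C, D, F} → {S, A, C, D, G}.
Read 'b': {S, A, C, D, G} → {S, A, B, C, D, E, F, G}.
Read 'c': {S, A, B, C, D, E, F, G} → {S, A, C, D, F, G}.
Read 'b': {S, A, C, D, F, G} → {S, A, B, C, D, E, F, G}.

{S, A, B, C, D, E, F, G}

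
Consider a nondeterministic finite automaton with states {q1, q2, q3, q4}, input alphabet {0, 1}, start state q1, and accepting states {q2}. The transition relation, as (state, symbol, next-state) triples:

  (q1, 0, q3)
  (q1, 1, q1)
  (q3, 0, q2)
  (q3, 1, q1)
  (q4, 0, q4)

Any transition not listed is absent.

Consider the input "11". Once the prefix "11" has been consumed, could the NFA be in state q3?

Start in {q1}.
Read '1': q1→{q1}; now {q1}.
Read '1': q1→{q1}; now {q1}.
State q3 is not in {q1}.

No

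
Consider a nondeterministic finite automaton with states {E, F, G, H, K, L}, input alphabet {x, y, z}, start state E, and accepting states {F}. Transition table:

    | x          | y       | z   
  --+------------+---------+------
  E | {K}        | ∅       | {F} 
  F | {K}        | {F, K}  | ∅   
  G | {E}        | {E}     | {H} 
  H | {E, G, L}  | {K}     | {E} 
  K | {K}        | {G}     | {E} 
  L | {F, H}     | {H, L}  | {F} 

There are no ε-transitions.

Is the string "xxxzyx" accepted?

Start in {E}.
Read 'x': {E} → {K}.
Read 'x': {K} → {K}.
Read 'x': {K} → {K}.
Read 'z': {K} → {E}.
Read 'y': {E} → ∅.
The set is empty and remains empty for the remaining 1 symbol.
The final set ∅ contains no accepting state.

No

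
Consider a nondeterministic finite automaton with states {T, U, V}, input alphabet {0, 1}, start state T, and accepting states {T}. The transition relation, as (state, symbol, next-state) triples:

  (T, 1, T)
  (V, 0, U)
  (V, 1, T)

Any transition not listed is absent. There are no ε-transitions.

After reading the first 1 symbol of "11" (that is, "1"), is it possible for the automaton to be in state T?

Start in {T}.
Read '1': T→{T}; now {T}.
State T is in {T}.

Yes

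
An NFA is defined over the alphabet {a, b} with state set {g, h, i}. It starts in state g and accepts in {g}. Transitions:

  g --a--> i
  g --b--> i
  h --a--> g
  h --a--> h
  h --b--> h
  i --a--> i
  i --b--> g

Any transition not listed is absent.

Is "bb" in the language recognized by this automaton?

Yes

Start in {g}.
Read 'b': g→{i}; now {i}.
Read 'b': i→{g}; now {g}.
The final set {g} contains the accepting state g.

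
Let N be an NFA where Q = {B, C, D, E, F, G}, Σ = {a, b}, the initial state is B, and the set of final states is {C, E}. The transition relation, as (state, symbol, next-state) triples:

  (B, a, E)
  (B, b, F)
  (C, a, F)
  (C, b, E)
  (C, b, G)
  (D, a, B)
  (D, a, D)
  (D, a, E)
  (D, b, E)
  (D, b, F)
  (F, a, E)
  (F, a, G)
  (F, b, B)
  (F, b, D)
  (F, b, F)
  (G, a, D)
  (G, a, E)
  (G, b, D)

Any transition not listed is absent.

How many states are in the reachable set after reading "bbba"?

Start in {B}.
Read 'b': {B} → {F}.
Read 'b': {F} → {B, D, F}.
Read 'b': {B, D, F} → {B, D, E, F}.
Read 'a': {B, D, E, F} → {B, D, E, G}.
That set has 4 states.

4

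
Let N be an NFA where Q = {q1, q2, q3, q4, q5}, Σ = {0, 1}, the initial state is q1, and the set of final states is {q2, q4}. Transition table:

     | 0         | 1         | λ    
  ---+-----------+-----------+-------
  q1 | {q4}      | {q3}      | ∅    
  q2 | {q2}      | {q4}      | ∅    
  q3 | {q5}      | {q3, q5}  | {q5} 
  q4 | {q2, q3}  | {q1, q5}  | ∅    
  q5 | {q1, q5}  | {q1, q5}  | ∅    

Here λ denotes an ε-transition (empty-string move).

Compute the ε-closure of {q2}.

{q2}

Begin with {q2}.
No ε-moves leave this set, so the closure equals the set itself.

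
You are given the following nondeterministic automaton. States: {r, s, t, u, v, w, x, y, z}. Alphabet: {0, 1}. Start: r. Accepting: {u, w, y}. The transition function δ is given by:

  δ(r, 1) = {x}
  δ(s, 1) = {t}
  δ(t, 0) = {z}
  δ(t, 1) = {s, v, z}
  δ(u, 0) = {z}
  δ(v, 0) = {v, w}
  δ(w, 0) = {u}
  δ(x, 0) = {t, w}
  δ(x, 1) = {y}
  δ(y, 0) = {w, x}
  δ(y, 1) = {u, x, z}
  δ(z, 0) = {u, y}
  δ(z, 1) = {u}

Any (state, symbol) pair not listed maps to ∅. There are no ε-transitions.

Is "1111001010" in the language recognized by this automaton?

Yes

Start in {r}.
Read '1': r→{x}; now {x}.
Read '1': x→{y}; now {y}.
Read '1': y→{u, x, z}; now {u, x, z}.
Read '1': u→∅, x→{y}, z→{u}; now {u, y}.
Read '0': u→{z}, y→{w, x}; now {w, x, z}.
Read '0': w→{u}, x→{t, w}, z→{u, y}; now {t, u, w, y}.
Read '1': t→{s, v, z}, u→∅, w→∅, y→{u, x, z}; now {s, u, v, x, z}.
Read '0': s→∅, u→{z}, v→{v, w}, x→{t, w}, z→{u, y}; now {t, u, v, w, y, z}.
Read '1': t→{s, v, z}, u→∅, v→∅, w→∅, y→{u, x, z}, z→{u}; now {s, u, v, x, z}.
Read '0': s→∅, u→{z}, v→{v, w}, x→{t, w}, z→{u, y}; now {t, u, v, w, y, z}.
The final set {t, u, v, w, y, z} contains the accepting states u, w, y.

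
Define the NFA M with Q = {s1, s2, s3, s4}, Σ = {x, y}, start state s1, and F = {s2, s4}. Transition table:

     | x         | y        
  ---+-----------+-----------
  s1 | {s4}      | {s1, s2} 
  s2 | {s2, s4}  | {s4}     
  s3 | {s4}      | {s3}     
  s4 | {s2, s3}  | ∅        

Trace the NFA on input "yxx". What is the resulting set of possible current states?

Start in {s1}.
Read 'y': {s1} → {s1, s2}.
Read 'x': {s1, s2} → {s2, s4}.
Read 'x': {s2, s4} → {s2, s3, s4}.

{s2, s3, s4}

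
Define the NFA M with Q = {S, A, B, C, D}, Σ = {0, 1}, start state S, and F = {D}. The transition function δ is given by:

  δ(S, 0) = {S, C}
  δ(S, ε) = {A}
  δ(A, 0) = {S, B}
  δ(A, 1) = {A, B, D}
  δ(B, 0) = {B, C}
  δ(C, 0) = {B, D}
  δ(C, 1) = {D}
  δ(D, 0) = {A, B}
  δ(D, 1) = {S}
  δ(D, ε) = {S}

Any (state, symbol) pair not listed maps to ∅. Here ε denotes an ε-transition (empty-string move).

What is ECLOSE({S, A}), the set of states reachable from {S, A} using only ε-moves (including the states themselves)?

Begin with {S, A}.
No ε-moves leave this set, so the closure equals the set itself.

{S, A}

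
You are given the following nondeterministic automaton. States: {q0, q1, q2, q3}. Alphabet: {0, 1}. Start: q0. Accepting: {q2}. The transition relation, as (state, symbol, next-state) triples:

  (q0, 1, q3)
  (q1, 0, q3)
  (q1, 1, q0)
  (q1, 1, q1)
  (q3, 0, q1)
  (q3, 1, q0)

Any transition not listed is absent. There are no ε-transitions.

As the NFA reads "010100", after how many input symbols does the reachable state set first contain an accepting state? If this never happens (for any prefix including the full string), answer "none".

Start in {q0}.
Read '0': q0→∅; now ∅.
The set is empty and remains empty for the remaining 5 symbols.
No reachable set along the way intersects F.

none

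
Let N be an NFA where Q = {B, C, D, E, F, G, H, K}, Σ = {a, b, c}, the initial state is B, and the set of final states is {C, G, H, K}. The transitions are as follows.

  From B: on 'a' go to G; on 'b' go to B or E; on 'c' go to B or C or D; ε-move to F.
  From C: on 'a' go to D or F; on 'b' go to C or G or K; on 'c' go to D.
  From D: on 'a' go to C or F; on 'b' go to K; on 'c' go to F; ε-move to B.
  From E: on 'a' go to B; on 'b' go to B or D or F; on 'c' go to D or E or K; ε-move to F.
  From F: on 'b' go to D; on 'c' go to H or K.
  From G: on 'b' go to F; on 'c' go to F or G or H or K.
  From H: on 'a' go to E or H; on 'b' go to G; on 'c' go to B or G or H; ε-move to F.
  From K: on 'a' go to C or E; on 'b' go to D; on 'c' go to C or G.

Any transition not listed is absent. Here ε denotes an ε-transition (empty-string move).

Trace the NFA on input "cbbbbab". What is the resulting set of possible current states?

{B, C, D, E, F, G, K}

Start: ε-closure({B}) = {B, F}.
Read 'c': {B, F} → {B, C, D, F, H, K}.
Read 'b': {B, C, D, F, H, K} → {B, C, D, E, F, G, K}.
Read 'b': {B, C, D, E, F, G, K} → {B, C, D, E, F, G, K}.
Read 'b': {B, C, D, E, F, G, K} → {B, C, D, E, F, G, K}.
Read 'b': {B, C, D, E, F, G, K} → {B, C, D, E, F, G, K}.
Read 'a': {B, C, D, E, F, G, K} → {B, C, D, E, F, G}.
Read 'b': {B, C, D, E, F, G} → {B, C, D, E, F, G, K}.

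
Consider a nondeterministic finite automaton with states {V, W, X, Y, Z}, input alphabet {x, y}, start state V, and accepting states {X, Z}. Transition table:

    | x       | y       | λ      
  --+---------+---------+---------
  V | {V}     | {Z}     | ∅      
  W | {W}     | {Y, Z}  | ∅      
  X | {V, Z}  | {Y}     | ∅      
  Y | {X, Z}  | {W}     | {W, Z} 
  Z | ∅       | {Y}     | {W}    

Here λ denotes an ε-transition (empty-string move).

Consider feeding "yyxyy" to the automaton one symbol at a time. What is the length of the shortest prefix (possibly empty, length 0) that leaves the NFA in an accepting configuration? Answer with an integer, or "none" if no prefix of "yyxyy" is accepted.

Start in {V}.
Read 'y': V→{Z}; union {Z}; ε-closure = {W, Z}.
None of the earlier sets intersect F, but {W, Z} does.

1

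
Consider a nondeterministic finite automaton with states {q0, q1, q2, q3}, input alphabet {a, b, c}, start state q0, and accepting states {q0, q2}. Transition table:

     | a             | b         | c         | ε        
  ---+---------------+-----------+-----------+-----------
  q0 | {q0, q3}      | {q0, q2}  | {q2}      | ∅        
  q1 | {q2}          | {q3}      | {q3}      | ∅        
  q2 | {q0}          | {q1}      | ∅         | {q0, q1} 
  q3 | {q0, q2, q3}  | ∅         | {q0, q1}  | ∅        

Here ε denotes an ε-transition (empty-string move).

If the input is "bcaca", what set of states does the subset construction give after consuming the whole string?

{q0, q1, q2, q3}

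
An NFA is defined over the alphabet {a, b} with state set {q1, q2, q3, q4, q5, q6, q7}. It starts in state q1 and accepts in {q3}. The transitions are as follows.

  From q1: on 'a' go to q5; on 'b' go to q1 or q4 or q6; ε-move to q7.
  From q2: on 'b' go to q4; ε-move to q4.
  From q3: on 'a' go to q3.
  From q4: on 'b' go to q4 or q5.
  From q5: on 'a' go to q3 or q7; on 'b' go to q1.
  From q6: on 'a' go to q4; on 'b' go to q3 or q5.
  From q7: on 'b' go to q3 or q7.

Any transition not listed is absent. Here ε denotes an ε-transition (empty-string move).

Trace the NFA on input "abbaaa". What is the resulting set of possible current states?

{q3}

Start: ε-closure({q1}) = {q1, q7}.
Read 'a': q1→{q5}, q7→∅; now {q5}.
Read 'b': q5→{q1}; union {q1}; ε-closure = {q1, q7}.
Read 'b': q1→{q1, q4, q6}, q7→{q3, q7}; now {q1, q3, q4, q6, q7}.
Read 'a': q1→{q5}, q3→{q3}, q4→∅, q6→{q4}, q7→∅; now {q3, q4, q5}.
Read 'a': q3→{q3}, q4→∅, q5→{q3, q7}; now {q3, q7}.
Read 'a': q3→{q3}, q7→∅; now {q3}.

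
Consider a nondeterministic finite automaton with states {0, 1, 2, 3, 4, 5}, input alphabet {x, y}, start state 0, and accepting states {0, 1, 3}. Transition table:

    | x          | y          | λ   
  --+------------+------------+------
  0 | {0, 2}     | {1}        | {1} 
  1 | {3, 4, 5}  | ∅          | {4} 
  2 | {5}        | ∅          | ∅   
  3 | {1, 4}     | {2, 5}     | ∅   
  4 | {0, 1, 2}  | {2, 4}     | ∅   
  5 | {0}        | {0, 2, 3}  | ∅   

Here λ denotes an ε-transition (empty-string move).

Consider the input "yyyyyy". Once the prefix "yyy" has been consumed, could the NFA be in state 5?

No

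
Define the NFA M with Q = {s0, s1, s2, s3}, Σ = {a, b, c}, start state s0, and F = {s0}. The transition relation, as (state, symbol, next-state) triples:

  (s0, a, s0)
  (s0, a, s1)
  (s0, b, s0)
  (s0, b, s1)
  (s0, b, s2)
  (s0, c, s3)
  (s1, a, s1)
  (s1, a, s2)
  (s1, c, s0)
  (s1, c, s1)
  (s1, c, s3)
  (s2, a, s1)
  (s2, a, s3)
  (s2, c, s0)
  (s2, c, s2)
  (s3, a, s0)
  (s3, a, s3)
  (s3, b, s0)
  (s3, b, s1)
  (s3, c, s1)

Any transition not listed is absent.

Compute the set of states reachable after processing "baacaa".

{s0, s1, s2, s3}

Start in {s0}.
Read 'b': {s0} → {s0, s1, s2}.
Read 'a': {s0, s1, s2} → {s0, s1, s2, s3}.
Read 'a': {s0, s1, s2, s3} → {s0, s1, s2, s3}.
Read 'c': {s0, s1, s2, s3} → {s0, s1, s2, s3}.
Read 'a': {s0, s1, s2, s3} → {s0, s1, s2, s3}.
Read 'a': {s0, s1, s2, s3} → {s0, s1, s2, s3}.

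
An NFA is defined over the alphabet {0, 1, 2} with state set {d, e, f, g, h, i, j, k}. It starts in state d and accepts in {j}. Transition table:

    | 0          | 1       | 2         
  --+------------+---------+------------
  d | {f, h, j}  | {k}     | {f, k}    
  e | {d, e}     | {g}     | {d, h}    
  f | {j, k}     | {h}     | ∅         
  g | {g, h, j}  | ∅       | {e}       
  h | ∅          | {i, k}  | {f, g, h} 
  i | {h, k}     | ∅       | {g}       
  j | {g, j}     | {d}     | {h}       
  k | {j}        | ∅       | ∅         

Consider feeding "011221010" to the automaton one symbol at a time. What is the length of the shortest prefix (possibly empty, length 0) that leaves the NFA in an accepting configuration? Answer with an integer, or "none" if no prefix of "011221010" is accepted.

Start in {d}.
Read '0': {d} → {f, h, j}.
None of the earlier sets intersect F, but {f, h, j} does.

1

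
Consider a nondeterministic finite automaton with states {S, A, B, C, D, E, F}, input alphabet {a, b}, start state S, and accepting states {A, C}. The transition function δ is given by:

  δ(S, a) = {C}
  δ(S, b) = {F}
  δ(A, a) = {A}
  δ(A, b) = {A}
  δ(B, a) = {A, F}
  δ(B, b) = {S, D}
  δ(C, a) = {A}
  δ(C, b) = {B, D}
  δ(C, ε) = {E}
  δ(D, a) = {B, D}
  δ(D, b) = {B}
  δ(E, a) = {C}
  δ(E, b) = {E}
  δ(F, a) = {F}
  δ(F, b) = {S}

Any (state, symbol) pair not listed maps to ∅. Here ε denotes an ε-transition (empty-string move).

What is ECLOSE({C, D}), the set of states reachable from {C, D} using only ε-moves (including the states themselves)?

{C, D, E}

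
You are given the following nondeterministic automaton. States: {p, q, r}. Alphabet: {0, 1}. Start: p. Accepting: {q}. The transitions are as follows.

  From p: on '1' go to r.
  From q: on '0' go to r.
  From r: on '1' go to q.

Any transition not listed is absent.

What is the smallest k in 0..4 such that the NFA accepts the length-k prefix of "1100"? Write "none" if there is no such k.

2

Start in {p}.
Read '1': {p} → {r}.
Read '1': {r} → {q}.
None of the earlier sets intersect F, but {q} does.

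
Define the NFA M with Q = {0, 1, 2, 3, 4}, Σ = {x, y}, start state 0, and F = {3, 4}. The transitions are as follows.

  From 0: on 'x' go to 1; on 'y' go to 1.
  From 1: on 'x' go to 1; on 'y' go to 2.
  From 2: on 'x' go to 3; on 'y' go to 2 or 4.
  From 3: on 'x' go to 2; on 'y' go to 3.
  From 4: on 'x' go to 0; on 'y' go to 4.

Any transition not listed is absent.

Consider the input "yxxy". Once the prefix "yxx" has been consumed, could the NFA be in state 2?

No

Start in {0}.
Read 'y': {0} → {1}.
Read 'x': {1} → {1}.
Read 'x': {1} → {1}.
State 2 is not in {1}.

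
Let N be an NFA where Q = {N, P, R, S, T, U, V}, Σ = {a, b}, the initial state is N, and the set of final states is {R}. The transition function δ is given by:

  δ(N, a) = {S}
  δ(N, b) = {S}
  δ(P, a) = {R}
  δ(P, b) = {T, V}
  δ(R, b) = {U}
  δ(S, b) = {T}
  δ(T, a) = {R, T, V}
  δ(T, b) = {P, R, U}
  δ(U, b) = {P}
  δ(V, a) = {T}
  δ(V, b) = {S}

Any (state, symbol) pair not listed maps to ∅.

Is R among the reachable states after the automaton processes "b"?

No

Start in {N}.
Read 'b': {N} → {S}.
State R is not in {S}.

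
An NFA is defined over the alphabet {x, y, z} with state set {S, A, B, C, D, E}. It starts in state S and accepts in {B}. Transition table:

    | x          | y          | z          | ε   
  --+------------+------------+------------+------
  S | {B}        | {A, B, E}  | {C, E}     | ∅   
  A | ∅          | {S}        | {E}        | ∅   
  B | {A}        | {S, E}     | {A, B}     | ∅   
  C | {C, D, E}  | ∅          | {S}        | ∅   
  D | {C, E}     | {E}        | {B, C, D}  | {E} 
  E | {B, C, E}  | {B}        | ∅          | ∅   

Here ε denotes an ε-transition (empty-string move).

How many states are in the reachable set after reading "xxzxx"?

Start in {S}.
Read 'x': S→{B}; now {B}.
Read 'x': B→{A}; now {A}.
Read 'z': A→{E}; now {E}.
Read 'x': E→{B, C, E}; now {B, C, E}.
Read 'x': B→{A}, C→{C, D, E}, E→{B, C, E}; now {A, B, C, D, E}.
That set has 5 states.

5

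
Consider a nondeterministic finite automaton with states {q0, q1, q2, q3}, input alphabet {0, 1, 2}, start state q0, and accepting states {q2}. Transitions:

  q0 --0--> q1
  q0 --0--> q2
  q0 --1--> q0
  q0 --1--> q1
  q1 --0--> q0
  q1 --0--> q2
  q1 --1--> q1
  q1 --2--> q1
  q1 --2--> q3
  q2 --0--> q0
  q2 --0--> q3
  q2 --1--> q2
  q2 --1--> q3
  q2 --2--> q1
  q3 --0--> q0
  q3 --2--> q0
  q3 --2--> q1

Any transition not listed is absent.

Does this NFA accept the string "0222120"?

Start in {q0}.
Read '0': {q0} → {q1, q2}.
Read '2': {q1, q2} → {q1, q3}.
Read '2': {q1, q3} → {q0, q1, q3}.
Read '2': {q0, q1, q3} → {q0, q1, q3}.
Read '1': {q0, q1, q3} → {q0, q1}.
Read '2': {q0, q1} → {q1, q3}.
Read '0': {q1, q3} → {q0, q2}.
The final set {q0, q2} contains the accepting state q2.

Yes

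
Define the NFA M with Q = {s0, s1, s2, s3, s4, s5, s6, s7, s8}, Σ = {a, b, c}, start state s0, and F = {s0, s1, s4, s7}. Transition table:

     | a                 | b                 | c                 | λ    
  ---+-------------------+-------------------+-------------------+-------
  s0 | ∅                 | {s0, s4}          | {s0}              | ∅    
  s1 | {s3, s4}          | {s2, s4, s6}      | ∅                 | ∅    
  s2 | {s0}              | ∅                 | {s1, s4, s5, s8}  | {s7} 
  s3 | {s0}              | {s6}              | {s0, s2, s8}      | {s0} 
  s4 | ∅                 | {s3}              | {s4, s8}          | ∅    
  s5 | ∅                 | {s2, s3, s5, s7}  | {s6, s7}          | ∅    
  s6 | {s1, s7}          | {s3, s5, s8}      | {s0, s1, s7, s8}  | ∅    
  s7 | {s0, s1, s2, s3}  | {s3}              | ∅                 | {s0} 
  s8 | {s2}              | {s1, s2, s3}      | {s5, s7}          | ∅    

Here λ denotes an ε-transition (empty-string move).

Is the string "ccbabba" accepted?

Start in {s0}.
Read 'c': s0→{s0}; now {s0}.
Read 'c': s0→{s0}; now {s0}.
Read 'b': s0→{s0, s4}; now {s0, s4}.
Read 'a': s0→∅, s4→∅; now ∅.
The set is empty and remains empty for the remaining 3 symbols.
The final set ∅ contains no accepting state.

No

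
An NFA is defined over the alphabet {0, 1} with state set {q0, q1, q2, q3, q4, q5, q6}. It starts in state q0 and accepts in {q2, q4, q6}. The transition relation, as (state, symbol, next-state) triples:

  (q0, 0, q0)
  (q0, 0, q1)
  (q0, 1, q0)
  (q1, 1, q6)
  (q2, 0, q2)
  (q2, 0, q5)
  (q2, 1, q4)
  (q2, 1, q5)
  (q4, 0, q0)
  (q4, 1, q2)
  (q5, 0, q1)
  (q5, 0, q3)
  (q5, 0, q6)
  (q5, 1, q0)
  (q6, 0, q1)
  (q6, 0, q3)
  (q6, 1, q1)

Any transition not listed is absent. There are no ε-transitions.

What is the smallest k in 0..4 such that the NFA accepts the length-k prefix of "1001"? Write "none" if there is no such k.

4

Start in {q0}.
Read '1': q0→{q0}; now {q0}.
Read '0': q0→{q0, q1}; now {q0, q1}.
Read '0': q0→{q0, q1}, q1→∅; now {q0, q1}.
Read '1': q0→{q0}, q1→{q6}; now {q0, q6}.
None of the earlier sets intersect F, but {q0, q6} does.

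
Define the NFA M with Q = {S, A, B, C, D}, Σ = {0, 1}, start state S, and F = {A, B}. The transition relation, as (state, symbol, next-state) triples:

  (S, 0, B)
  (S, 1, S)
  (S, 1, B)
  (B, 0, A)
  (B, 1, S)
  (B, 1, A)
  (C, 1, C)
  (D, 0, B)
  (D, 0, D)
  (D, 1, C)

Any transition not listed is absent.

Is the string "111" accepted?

Yes

Start in {S}.
Read '1': S→{S, B}; now {S, B}.
Read '1': S→{S, B}, B→{S, A}; now {S, A, B}.
Read '1': S→{S, B}, A→∅, B→{S, A}; now {S, A, B}.
The final set {S, A, B} contains the accepting states A, B.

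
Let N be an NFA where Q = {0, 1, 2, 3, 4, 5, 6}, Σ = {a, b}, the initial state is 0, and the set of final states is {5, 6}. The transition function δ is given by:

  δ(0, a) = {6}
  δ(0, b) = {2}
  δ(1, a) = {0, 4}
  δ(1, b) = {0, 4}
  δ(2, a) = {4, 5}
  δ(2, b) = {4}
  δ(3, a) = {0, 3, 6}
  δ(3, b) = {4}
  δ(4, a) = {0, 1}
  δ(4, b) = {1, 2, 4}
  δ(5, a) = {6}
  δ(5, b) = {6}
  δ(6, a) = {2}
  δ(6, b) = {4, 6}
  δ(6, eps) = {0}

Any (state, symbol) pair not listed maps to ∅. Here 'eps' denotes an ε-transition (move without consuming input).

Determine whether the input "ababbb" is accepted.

Yes

Start in {0}.
Read 'a': {0} → {0, 6}.
Read 'b': {0, 6} → {0, 2, 4, 6}.
Read 'a': {0, 2, 4, 6} → {0, 1, 2, 4, 5, 6}.
Read 'b': {0, 1, 2, 4, 5, 6} → {0, 1, 2, 4, 6}.
Read 'b': {0, 1, 2, 4, 6} → {0, 1, 2, 4, 6}.
Read 'b': {0, 1, 2, 4, 6} → {0, 1, 2, 4, 6}.
The final set {0, 1, 2, 4, 6} contains the accepting state 6.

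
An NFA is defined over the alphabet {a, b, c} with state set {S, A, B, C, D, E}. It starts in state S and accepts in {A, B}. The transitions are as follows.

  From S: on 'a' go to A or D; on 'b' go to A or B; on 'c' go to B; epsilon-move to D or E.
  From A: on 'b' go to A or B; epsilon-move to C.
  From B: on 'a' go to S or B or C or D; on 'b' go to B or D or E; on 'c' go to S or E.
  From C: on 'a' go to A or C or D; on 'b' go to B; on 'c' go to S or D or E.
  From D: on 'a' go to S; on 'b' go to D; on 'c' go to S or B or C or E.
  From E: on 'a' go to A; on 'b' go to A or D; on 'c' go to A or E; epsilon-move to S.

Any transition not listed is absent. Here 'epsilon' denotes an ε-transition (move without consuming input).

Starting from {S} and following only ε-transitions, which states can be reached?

{S, D, E}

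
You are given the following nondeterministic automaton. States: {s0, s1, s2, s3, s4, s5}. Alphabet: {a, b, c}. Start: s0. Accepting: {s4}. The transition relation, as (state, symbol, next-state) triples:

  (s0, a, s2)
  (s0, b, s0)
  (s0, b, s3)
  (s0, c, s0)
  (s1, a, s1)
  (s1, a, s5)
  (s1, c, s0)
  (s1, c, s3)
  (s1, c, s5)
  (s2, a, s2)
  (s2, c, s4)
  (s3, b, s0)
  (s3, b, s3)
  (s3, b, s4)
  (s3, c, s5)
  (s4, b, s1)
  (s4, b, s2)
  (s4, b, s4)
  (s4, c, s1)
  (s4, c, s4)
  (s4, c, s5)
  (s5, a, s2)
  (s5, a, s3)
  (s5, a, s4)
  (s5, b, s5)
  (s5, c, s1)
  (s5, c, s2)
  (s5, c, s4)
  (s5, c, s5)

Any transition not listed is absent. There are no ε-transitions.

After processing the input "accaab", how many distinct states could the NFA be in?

Start in {s0}.
Read 'a': {s0} → {s2}.
Read 'c': {s2} → {s4}.
Read 'c': {s4} → {s1, s4, s5}.
Read 'a': {s1, s4, s5} → {s1, s2, s3, s4, s5}.
Read 'a': {s1, s2, s3, s4, s5} → {s1, s2, s3, s4, s5}.
Read 'b': {s1, s2, s3, s4, s5} → {s0, s1, s2, s3, s4, s5}.
That set has 6 states.

6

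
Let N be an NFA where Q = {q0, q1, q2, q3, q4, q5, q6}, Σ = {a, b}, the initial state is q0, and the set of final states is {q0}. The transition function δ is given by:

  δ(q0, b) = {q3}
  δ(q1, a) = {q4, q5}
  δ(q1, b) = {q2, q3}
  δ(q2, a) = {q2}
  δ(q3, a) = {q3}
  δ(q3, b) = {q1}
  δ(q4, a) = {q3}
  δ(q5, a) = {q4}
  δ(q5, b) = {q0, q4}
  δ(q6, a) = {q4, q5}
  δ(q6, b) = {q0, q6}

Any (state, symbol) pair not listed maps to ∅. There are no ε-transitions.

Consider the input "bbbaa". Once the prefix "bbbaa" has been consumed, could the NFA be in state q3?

Start in {q0}.
Read 'b': q0→{q3}; now {q3}.
Read 'b': q3→{q1}; now {q1}.
Read 'b': q1→{q2, q3}; now {q2, q3}.
Read 'a': q2→{q2}, q3→{q3}; now {q2, q3}.
Read 'a': q2→{q2}, q3→{q3}; now {q2, q3}.
State q3 is in {q2, q3}.

Yes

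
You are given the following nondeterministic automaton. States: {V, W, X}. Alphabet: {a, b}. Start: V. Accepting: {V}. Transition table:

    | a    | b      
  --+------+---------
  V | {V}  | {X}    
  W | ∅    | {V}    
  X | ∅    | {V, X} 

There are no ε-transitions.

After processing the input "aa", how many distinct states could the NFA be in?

Start in {V}.
Read 'a': V→{V}; now {V}.
Read 'a': V→{V}; now {V}.
That set has 1 state.

1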